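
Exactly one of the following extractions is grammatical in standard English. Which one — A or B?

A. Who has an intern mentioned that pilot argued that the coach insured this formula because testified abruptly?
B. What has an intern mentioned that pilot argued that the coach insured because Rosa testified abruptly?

In A, the wh-phrase is extracted from inside an adjunct island (introduced by "because"), which blocks movement.
In B, the extraction path crosses only that-complement boundaries, which are transparent.
So B is grammatical.

B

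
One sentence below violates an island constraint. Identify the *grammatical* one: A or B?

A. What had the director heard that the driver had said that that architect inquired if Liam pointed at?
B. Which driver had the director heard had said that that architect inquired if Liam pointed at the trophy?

In A, the wh-phrase is extracted from inside a wh-island (introduced by "if"), which blocks movement.
In B, the extraction path crosses only that-complement boundaries, which are transparent.
So B is grammatical.

B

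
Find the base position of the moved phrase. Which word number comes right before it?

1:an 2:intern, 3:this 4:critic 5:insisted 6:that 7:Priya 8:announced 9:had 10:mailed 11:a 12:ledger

8

The displaced element is "an intern" (word 2).
It is linked across 2 clause boundaries (that → Ø).
It functions as the subject of "mailed", so the gap sits immediately after word 8 ("announced").
Base order: This critic insisted that Priya announced that an intern had mailed a ledger.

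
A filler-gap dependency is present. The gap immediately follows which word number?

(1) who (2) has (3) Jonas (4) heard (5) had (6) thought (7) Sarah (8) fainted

4

The displaced element is "who" (word 1).
It is linked across 1 clause boundary (Ø).
It functions as the subject of "thought", so the gap sits immediately after word 4 ("heard").
Base order: Jonas has heard that who had thought Sarah fainted.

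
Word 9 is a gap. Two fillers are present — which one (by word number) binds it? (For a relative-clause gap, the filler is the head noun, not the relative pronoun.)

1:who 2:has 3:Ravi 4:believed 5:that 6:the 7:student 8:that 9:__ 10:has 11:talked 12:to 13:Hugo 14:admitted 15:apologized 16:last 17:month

7

The marked gap is inside the relative clause, the subject of "talked".
Its filler is the head noun "student" (via "that"), at word 7.
(The other dependency links word 1 to a gap after word 14.)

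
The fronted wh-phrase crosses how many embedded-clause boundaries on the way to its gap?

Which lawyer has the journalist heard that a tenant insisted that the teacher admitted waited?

3

"which lawyer" is extracted from the subject of "waited".
Boundaries crossed, outermost first: [that], [that], [Ø] — 3 in total.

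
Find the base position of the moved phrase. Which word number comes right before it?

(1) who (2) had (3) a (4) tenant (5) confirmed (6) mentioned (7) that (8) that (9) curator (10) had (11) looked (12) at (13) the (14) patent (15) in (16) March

The displaced element is "who" (word 1).
It is linked across 1 clause boundary (Ø).
It functions as the subject of "mentioned", so the gap sits immediately after word 5 ("confirmed").
Base order: A tenant had confirmed who mentioned that that curator had looked at the patent in March.

5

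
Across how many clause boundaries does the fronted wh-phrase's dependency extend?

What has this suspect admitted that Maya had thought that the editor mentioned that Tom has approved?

3

"what" is extracted from the object of "approved".
Boundaries crossed, outermost first: [that], [that], [that] — 3 in total.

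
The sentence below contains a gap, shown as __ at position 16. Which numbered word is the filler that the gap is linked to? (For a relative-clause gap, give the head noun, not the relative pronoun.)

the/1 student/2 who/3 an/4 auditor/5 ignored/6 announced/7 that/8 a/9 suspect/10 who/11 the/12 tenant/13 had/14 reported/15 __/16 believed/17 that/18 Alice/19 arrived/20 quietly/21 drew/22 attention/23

The gap at 16 is the subject of "believed", inside a relative clause.
The relative pronoun is "who" (word 11); it is bound by the head noun immediately before it.
Its filler is the head noun "suspect", at word 10.

10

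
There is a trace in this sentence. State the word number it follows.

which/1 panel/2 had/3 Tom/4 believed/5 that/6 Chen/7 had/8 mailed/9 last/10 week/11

The displaced element is "which panel" (word 2).
It is linked across 1 clause boundary (that).
It functions as the direct object of "mailed", so the gap sits immediately after word 9 ("mailed").
Base order: Tom had believed that Chen had mailed which panel last week.

9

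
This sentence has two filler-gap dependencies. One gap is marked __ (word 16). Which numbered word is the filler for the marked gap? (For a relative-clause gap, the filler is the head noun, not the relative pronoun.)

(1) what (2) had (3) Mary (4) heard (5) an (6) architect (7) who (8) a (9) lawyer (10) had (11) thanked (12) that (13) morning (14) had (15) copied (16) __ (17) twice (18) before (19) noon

The marked gap is the direct object of "copied".
Its filler is the fronted wh-phrase "what", at word 1.
(The other dependency links word 6 to a gap after word 11.)

1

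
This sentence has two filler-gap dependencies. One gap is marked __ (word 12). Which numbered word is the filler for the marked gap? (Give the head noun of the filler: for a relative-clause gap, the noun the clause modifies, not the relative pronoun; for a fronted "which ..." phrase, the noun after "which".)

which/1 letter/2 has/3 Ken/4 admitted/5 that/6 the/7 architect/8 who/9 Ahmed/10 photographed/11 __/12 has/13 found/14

8

The marked gap is inside the relative clause, the direct object of "photographed".
Its filler is the head noun "architect" (via "who"), at word 8.
(The other dependency links word 2 to a gap after word 14.)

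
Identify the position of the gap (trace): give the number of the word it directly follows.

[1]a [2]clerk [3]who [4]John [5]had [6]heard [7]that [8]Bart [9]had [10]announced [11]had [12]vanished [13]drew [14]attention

The displaced element is "a clerk" (word 2).
It is linked across 2 clause boundaries (that → Ø).
It functions as the subject of "vanished", so the gap sits immediately after word 10 ("announced").
Base order: John had heard that Bart had announced that a clerk had vanished.

10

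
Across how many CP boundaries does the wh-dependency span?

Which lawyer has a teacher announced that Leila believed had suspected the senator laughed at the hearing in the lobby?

2

"which lawyer" is extracted from the subject of "suspected".
Boundaries crossed, outermost first: [that], [Ø] — 2 in total.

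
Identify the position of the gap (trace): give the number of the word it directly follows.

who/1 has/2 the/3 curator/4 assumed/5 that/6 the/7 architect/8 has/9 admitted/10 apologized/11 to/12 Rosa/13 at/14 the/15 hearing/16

10

The displaced element is "who" (word 1).
It is linked across 2 clause boundaries (that → Ø).
It functions as the subject of "apologized", so the gap sits immediately after word 10 ("admitted").
Base order: The curator has assumed that the architect has admitted that who apologized to Rosa at the hearing.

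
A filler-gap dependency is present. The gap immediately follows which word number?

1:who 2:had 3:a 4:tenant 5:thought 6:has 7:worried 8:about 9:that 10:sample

5

The displaced element is "who" (word 1).
It is linked across 1 clause boundary (Ø).
It functions as the subject of "worried", so the gap sits immediately after word 5 ("thought").
Base order: A tenant had thought who has worried about that sample.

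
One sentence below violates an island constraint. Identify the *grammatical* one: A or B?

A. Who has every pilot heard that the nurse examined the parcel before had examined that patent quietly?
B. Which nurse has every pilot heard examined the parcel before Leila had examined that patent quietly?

In A, the wh-phrase is extracted from inside an adjunct island (introduced by "before"), which blocks movement.
In B, the extraction path crosses only that-complement boundaries, which are transparent.
So B is grammatical.

B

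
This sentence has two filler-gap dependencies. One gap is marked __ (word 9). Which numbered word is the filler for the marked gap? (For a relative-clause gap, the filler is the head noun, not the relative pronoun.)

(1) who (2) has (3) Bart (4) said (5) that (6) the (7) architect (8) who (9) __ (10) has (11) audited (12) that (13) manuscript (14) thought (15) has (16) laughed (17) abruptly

7

The marked gap is inside the relative clause, the subject of "audited".
Its filler is the head noun "architect" (via "who"), at word 7.
(The other dependency links word 1 to a gap after word 14.)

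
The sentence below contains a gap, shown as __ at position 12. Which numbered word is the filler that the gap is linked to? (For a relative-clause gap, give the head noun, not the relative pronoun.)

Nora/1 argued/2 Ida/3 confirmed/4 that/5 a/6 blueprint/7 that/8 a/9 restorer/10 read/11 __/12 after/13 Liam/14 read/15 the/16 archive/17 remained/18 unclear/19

The gap at 12 is the object of "read", inside a relative clause.
The relative pronoun is "that" (word 8); it is bound by the head noun immediately before it.
Its filler is the head noun "blueprint", at word 7.

7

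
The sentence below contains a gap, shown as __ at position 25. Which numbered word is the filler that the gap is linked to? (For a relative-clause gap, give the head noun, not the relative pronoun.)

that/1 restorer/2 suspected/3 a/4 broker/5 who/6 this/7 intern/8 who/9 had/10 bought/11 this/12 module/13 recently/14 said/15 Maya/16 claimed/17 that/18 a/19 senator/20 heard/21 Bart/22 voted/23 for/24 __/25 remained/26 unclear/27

The gap at 25 is the prepositional object of "voted", inside a relative clause.
The relative pronoun is "who" (word 6); it is bound by the head noun immediately before it.
Its filler is the head noun "broker", at word 5.

5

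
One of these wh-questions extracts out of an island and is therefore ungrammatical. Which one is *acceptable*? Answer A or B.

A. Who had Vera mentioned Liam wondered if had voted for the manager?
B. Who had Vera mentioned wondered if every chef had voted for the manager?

B

In A, the wh-phrase is extracted from inside a wh-island (introduced by "if"), which blocks movement.
In B, the extraction path crosses only that-complement boundaries, which are transparent.
So B is grammatical.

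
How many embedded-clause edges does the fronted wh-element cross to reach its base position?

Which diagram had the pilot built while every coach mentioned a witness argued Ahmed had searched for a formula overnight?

"which diagram" originates inside the matrix clause — no clause boundary is crossed.

0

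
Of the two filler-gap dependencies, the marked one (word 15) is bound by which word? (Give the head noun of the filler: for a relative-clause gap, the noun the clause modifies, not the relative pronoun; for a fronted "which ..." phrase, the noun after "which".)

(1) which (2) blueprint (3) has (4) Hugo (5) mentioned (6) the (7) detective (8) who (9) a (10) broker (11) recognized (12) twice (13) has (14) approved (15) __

The marked gap is the direct object of "approved".
Its filler is the fronted wh-phrase "which blueprint", at word 2.
(The other dependency links word 7 to a gap after word 11.)

2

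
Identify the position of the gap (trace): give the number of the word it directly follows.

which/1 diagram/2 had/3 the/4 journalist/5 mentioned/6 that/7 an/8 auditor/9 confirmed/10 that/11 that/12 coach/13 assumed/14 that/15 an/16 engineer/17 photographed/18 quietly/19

18

The displaced element is "which diagram" (word 2).
It is linked across 3 clause boundaries (that → that → that).
It functions as the direct object of "photographed", so the gap sits immediately after word 18 ("photographed").
Base order: The journalist had mentioned that an auditor confirmed that that coach assumed that an engineer photographed which diagram quietly.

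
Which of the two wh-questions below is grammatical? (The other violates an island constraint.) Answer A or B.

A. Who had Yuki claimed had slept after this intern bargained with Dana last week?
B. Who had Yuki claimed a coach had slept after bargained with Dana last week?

In B, the wh-phrase is extracted from inside an adjunct island (introduced by "after"), which blocks movement.
In A, the extraction path crosses only that-complement boundaries, which are transparent.
So A is grammatical.

A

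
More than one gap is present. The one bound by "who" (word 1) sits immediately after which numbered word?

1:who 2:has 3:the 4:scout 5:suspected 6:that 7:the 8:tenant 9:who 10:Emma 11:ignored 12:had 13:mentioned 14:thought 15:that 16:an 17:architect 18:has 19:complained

13

The displaced element is "who" (word 1).
It is linked across 2 clause boundaries (that → Ø).
It functions as the subject of "thought", so the gap sits immediately after word 13 ("mentioned").
Base order: The scout has suspected that the tenant who Emma ignored had mentioned who thought that an architect has complained.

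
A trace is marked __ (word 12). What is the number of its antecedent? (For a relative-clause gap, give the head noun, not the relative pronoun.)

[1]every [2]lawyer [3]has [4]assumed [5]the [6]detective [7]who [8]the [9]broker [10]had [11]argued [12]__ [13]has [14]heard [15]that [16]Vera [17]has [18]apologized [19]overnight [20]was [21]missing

The gap at 12 is the subject of "heard", inside a relative clause.
The relative pronoun is "who" (word 7); it is bound by the head noun immediately before it.
Its filler is the head noun "detective", at word 6.

6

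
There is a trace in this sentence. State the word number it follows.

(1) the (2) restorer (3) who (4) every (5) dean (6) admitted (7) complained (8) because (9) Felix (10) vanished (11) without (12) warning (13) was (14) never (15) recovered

The displaced element is "the restorer" (word 2).
It is linked across 1 clause boundary (Ø).
It functions as the subject of "complained", so the gap sits immediately after word 6 ("admitted").
Base order: Every dean admitted the restorer complained because Felix vanished without warning.

6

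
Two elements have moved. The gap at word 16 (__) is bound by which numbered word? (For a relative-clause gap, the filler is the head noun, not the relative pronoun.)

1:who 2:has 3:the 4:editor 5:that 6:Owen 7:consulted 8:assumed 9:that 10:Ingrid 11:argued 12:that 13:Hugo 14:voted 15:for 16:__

1

The marked gap is the object of the preposition "for" of "voted".
Its filler is the fronted wh-phrase "who", at word 1.
(The other dependency links word 4 to a gap after word 7.)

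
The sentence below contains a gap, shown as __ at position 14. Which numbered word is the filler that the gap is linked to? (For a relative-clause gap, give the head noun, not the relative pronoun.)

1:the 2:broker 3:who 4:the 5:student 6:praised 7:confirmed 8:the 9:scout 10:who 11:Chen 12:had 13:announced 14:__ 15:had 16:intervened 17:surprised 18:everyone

The gap at 14 is the subject of "intervened", inside a relative clause.
The relative pronoun is "who" (word 10); it is bound by the head noun immediately before it.
Its filler is the head noun "scout", at word 9.

9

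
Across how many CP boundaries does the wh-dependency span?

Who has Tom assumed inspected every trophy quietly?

"who" is extracted from the subject of "inspected".
Boundaries crossed, outermost first: [Ø] — 1 in total.

1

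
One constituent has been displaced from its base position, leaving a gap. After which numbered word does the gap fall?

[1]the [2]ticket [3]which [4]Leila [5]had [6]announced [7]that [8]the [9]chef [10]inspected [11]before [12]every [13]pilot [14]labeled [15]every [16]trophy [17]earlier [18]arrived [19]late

The displaced element is "the ticket" (word 2).
It is linked across 1 clause boundary (that).
It functions as the direct object of "inspected", so the gap sits immediately after word 10 ("inspected").
Base order: Leila had announced that the chef inspected the ticket before every pilot labeled every trophy earlier.

10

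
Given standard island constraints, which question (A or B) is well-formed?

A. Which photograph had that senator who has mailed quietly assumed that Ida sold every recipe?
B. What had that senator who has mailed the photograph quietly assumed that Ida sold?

B

In A, the wh-phrase is extracted from inside a complex-NP island (relative clause) (introduced by "who"), which blocks movement.
In B, the extraction path crosses only that-complement boundaries, which are transparent.
So B is grammatical.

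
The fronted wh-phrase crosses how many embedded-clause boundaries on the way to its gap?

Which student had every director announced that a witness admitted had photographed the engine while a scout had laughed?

"which student" is extracted from the subject of "photographed".
Boundaries crossed, outermost first: [that], [Ø] — 2 in total.

2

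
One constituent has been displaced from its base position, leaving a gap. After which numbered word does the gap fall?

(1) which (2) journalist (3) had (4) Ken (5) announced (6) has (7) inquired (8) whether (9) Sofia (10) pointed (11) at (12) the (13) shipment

5

The displaced element is "which journalist" (word 2).
It is linked across 1 clause boundary (Ø).
It functions as the subject of "inquired", so the gap sits immediately after word 5 ("announced").
Base order: Ken had announced that which journalist has inquired whether Sofia pointed at the shipment.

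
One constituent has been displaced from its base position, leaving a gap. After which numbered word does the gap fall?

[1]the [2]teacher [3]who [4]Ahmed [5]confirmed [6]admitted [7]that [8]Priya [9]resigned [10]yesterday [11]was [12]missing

The displaced element is "the teacher" (word 2).
It is linked across 1 clause boundary (Ø).
It functions as the subject of "admitted", so the gap sits immediately after word 5 ("confirmed").
Base order: Ahmed confirmed that the teacher admitted that Priya resigned yesterday.

5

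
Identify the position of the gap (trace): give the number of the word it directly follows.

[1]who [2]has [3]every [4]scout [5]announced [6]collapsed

5

The displaced element is "who" (word 1).
It is linked across 1 clause boundary (Ø).
It functions as the subject of "collapsed", so the gap sits immediately after word 5 ("announced").
Base order: Every scout has announced who collapsed.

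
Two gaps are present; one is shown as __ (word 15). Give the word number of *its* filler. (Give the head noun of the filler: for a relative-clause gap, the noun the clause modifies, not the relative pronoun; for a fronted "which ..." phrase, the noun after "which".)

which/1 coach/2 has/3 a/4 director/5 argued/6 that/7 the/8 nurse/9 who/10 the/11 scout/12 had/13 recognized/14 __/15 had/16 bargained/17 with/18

The marked gap is inside the relative clause, the direct object of "recognized".
Its filler is the head noun "nurse" (via "who"), at word 9.
(The other dependency links word 2 to a gap after word 18.)

9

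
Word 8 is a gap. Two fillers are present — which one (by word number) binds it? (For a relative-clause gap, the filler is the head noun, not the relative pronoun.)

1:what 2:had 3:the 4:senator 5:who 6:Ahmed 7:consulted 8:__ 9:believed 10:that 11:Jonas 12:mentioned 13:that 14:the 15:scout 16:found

The marked gap is inside the relative clause, the direct object of "consulted".
Its filler is the head noun "senator" (via "who"), at word 4.
(The other dependency links word 1 to a gap after word 16.)

4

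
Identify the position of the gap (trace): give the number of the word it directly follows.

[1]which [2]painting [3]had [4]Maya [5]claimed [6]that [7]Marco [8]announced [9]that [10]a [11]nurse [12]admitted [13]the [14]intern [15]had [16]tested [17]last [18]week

The displaced element is "which painting" (word 2).
It is linked across 3 clause boundaries (that → that → Ø).
It functions as the direct object of "tested", so the gap sits immediately after word 16 ("tested").
Base order: Maya had claimed that Marco announced that a nurse admitted the intern had tested which painting last week.

16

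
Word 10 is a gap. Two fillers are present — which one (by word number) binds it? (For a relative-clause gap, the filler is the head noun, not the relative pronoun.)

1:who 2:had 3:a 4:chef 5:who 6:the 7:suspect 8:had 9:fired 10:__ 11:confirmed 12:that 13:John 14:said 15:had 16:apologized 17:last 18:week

4

The marked gap is inside the relative clause, the direct object of "fired".
Its filler is the head noun "chef" (via "who"), at word 4.
(The other dependency links word 1 to a gap after word 14.)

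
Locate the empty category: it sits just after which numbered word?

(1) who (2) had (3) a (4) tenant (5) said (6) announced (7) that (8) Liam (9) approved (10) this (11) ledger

The displaced element is "who" (word 1).
It is linked across 1 clause boundary (Ø).
It functions as the subject of "announced", so the gap sits immediately after word 5 ("said").
Base order: A tenant had said that who announced that Liam approved this ledger.

5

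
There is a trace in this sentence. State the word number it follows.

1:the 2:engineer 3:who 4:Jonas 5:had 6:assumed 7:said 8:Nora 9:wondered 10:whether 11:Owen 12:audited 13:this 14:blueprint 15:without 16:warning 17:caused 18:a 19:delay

The displaced element is "the engineer" (word 2).
It is linked across 1 clause boundary (Ø).
It functions as the subject of "said", so the gap sits immediately after word 6 ("assumed").
Base order: Jonas had assumed the engineer said Nora wondered whether Owen audited this blueprint without warning.

6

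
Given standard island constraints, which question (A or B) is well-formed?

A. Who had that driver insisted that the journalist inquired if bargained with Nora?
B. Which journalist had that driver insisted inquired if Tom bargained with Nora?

In A, the wh-phrase is extracted from inside a wh-island (introduced by "if"), which blocks movement.
In B, the extraction path crosses only that-complement boundaries, which are transparent.
So B is grammatical.

B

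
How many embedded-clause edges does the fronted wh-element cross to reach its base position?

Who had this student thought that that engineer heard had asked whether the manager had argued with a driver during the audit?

"who" is extracted from the subject of "asked".
Boundaries crossed, outermost first: [that], [Ø] — 2 in total.

2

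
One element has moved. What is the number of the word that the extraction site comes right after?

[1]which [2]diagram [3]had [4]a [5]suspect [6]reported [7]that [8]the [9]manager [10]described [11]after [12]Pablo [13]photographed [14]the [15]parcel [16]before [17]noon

10

The displaced element is "which diagram" (word 2).
It is linked across 1 clause boundary (that).
It functions as the direct object of "described", so the gap sits immediately after word 10 ("described").
Base order: A suspect had reported that the manager described which diagram after Pablo photographed the parcel before noon.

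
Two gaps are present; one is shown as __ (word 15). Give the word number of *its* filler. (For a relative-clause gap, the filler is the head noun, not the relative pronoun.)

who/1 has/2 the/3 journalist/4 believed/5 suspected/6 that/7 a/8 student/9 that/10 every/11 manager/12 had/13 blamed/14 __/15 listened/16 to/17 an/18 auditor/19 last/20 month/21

9

The marked gap is inside the relative clause, the direct object of "blamed".
Its filler is the head noun "student" (via "that"), at word 9.
(The other dependency links word 1 to a gap after word 5.)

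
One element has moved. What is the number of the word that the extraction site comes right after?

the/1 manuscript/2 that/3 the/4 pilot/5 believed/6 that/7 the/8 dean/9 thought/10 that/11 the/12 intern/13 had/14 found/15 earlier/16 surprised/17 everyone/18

The displaced element is "the manuscript" (word 2).
It is linked across 2 clause boundaries (that → that).
It functions as the direct object of "found", so the gap sits immediately after word 15 ("found").
Base order: The pilot believed that the dean thought that the intern had found the manuscript earlier.

15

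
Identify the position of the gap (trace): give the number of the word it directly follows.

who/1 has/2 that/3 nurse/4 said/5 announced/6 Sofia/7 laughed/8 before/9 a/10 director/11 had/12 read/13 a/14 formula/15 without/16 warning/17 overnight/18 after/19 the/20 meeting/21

The displaced element is "who" (word 1).
It is linked across 1 clause boundary (Ø).
It functions as the subject of "announced", so the gap sits immediately after word 5 ("said").
Base order: That nurse has said that who announced Sofia laughed before a director had read a formula without warning overnight after the meeting.

5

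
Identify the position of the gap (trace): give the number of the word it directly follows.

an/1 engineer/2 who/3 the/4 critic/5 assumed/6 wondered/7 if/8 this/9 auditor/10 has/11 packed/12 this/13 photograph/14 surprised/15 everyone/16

The displaced element is "an engineer" (word 2).
It is linked across 1 clause boundary (Ø).
It functions as the subject of "wondered", so the gap sits immediately after word 6 ("assumed").
Base order: The critic assumed that an engineer wondered if this auditor has packed this photograph.

6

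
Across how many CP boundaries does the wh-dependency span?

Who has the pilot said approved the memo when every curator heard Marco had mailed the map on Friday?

"who" is extracted from the subject of "approved".
Boundaries crossed, outermost first: [Ø] — 1 in total.

1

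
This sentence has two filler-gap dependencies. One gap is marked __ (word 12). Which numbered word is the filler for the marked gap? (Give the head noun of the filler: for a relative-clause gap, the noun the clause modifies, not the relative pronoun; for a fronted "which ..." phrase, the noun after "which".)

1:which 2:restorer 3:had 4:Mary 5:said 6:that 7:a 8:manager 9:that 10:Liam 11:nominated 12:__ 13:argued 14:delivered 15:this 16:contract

8

The marked gap is inside the relative clause, the direct object of "nominated".
Its filler is the head noun "manager" (via "that"), at word 8.
(The other dependency links word 2 to a gap after word 13.)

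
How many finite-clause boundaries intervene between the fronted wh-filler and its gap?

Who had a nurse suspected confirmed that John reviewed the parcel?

"who" is extracted from the subject of "confirmed".
Boundaries crossed, outermost first: [Ø] — 1 in total.

1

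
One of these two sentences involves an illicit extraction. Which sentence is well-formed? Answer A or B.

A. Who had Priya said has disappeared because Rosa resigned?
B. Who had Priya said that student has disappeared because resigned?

In B, the wh-phrase is extracted from inside an adjunct island (introduced by "because"), which blocks movement.
In A, the extraction path crosses only that-complement boundaries, which are transparent.
So A is grammatical.

A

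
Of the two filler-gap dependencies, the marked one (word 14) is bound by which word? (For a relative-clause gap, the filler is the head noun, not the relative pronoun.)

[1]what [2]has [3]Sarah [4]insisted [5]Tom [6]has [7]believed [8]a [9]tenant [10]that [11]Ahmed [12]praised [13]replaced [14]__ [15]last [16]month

1

The marked gap is the direct object of "replaced".
Its filler is the fronted wh-phrase "what", at word 1.
(The other dependency links word 9 to a gap after word 12.)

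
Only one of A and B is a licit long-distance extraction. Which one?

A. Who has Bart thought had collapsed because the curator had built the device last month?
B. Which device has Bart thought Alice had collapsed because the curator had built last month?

In B, the wh-phrase is extracted from inside an adjunct island (introduced by "because"), which blocks movement.
In A, the extraction path crosses only that-complement boundaries, which are transparent.
So A is grammatical.

A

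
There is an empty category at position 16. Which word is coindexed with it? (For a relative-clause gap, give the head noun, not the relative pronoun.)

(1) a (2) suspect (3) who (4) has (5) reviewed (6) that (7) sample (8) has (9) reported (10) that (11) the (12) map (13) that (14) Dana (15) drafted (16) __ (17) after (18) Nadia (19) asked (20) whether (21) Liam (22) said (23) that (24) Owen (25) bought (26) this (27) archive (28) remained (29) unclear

The gap at 16 is the object of "drafted", inside a relative clause.
The relative pronoun is "that" (word 13); it is bound by the head noun immediately before it.
Its filler is the head noun "map", at word 12.

12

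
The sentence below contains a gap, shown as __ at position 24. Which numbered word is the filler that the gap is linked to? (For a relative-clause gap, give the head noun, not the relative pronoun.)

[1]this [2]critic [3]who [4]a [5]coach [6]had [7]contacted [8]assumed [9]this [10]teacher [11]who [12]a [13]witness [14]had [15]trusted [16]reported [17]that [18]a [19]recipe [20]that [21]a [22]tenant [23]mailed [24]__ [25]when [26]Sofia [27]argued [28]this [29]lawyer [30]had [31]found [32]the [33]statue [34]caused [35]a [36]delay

The gap at 24 is the object of "mailed", inside a relative clause.
The relative pronoun is "that" (word 20); it is bound by the head noun immediately before it.
Its filler is the head noun "recipe", at word 19.

19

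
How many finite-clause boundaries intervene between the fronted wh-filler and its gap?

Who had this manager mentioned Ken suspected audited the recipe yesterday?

"who" is extracted from the subject of "audited".
Boundaries crossed, outermost first: [Ø], [Ø] — 2 in total.

2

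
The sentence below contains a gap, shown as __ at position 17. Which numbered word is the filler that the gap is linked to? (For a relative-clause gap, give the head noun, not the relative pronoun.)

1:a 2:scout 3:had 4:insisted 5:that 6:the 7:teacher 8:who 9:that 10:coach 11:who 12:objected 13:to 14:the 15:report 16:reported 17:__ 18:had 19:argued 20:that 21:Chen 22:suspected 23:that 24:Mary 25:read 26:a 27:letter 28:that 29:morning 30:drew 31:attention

7

The gap at 17 is the subject of "argued", inside a relative clause.
The relative pronoun is "who" (word 8); it is bound by the head noun immediately before it.
Its filler is the head noun "teacher", at word 7.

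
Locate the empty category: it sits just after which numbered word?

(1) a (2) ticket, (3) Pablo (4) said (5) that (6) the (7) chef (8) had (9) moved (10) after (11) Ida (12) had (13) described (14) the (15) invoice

9

The displaced element is "a ticket" (word 2).
It is linked across 1 clause boundary (that).
It functions as the direct object of "moved", so the gap sits immediately after word 9 ("moved").
Base order: Pablo said that the chef had moved a ticket after Ida had described the invoice.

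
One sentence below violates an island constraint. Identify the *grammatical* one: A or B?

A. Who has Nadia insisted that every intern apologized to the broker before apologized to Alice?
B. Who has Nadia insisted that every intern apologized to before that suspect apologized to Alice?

B

In A, the wh-phrase is extracted from inside an adjunct island (introduced by "before"), which blocks movement.
In B, the extraction path crosses only that-complement boundaries, which are transparent.
So B is grammatical.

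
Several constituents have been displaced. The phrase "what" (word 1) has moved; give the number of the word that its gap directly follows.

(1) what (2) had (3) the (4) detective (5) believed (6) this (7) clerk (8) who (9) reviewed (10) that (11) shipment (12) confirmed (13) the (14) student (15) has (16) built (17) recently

16

The displaced element is "what" (word 1).
It is linked across 2 clause boundaries (Ø → Ø).
It functions as the direct object of "built", so the gap sits immediately after word 16 ("built").
Base order: The detective had believed this clerk who reviewed that shipment confirmed the student has built what recently.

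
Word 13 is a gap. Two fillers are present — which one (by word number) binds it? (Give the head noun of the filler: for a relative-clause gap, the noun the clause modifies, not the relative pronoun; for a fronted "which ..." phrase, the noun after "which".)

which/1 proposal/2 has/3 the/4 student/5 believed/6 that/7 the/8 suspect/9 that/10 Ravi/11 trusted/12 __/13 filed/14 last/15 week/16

9

The marked gap is inside the relative clause, the direct object of "trusted".
Its filler is the head noun "suspect" (via "that"), at word 9.
(The other dependency links word 2 to a gap after word 14.)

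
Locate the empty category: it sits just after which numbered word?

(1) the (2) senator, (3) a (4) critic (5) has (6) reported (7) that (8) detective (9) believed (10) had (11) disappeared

The displaced element is "the senator" (word 2).
It is linked across 2 clause boundaries (Ø → Ø).
It functions as the subject of "disappeared", so the gap sits immediately after word 9 ("believed").
Base order: A critic has reported that detective believed that the senator had disappeared.

9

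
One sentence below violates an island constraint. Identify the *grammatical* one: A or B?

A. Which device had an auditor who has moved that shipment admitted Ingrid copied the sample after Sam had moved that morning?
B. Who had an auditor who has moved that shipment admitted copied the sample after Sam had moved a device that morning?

B

In A, the wh-phrase is extracted from inside an adjunct island (introduced by "after"), which blocks movement.
In B, the extraction path crosses only that-complement boundaries, which are transparent.
So B is grammatical.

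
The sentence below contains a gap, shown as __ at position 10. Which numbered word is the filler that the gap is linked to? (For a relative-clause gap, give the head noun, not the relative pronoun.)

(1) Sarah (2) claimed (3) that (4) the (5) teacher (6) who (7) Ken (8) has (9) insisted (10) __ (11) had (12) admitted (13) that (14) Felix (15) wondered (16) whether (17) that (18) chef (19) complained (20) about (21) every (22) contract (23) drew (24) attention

The gap at 10 is the subject of "admitted", inside a relative clause.
The relative pronoun is "who" (word 6); it is bound by the head noun immediately before it.
Its filler is the head noun "teacher", at word 5.

5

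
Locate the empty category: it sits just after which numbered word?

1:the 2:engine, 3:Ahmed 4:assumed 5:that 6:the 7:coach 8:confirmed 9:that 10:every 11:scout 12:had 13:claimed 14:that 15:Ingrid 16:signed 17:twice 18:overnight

The displaced element is "the engine" (word 2).
It is linked across 3 clause boundaries (that → that → that).
It functions as the direct object of "signed", so the gap sits immediately after word 16 ("signed").
Base order: Ahmed assumed that the coach confirmed that every scout had claimed that Ingrid signed the engine twice overnight.

16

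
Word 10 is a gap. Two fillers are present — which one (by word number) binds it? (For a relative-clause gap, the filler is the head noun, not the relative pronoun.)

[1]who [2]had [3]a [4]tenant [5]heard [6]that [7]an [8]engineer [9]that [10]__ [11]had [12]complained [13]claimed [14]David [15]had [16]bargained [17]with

The marked gap is inside the relative clause, the subject of "complained".
Its filler is the head noun "engineer" (via "that"), at word 8.
(The other dependency links word 1 to a gap after word 17.)

8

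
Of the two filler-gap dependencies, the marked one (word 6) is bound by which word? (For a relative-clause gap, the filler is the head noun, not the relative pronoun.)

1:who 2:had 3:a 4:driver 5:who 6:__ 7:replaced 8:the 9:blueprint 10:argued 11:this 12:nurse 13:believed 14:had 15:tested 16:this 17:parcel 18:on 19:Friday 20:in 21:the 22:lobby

The marked gap is inside the relative clause, the subject of "replaced".
Its filler is the head noun "driver" (via "who"), at word 4.
(The other dependency links word 1 to a gap after word 13.)

4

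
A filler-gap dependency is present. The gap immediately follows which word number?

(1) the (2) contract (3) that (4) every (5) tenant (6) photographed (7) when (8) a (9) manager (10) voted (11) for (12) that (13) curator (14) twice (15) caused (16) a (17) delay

6

The displaced element is "the contract" (word 2).
It functions as the direct object of "photographed", so the gap sits immediately after word 6 ("photographed").
Base order: Every tenant photographed the contract when a manager voted for that curator twice.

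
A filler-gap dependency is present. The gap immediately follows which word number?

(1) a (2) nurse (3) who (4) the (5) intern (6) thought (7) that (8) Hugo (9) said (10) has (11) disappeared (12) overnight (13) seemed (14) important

9

The displaced element is "a nurse" (word 2).
It is linked across 2 clause boundaries (that → Ø).
It functions as the subject of "disappeared", so the gap sits immediately after word 9 ("said").
Base order: The intern thought that Hugo said that a nurse has disappeared overnight.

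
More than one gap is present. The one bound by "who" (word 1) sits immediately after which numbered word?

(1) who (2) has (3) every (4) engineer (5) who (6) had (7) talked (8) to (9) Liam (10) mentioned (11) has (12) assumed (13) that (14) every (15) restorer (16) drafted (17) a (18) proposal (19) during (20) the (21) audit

10

The displaced element is "who" (word 1).
It is linked across 1 clause boundary (Ø).
It functions as the subject of "assumed", so the gap sits immediately after word 10 ("mentioned").
Base order: Every engineer who had talked to Liam has mentioned who has assumed that every restorer drafted a proposal during the audit.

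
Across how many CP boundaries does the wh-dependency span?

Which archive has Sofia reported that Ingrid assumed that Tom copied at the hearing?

2

"which archive" is extracted from the object of "copied".
Boundaries crossed, outermost first: [that], [that] — 2 in total.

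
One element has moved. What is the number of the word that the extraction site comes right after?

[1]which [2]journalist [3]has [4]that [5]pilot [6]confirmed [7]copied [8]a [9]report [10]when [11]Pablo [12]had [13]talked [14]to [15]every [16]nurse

6

The displaced element is "which journalist" (word 2).
It is linked across 1 clause boundary (Ø).
It functions as the subject of "copied", so the gap sits immediately after word 6 ("confirmed").
Base order: That pilot has confirmed that which journalist copied a report when Pablo had talked to every nurse.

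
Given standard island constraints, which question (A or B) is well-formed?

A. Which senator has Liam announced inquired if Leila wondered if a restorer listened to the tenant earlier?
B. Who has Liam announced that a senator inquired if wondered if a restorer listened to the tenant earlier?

In B, the wh-phrase is extracted from inside a wh-island (introduced by "if"), which blocks movement.
In A, the extraction path crosses only that-complement boundaries, which are transparent.
So A is grammatical.

A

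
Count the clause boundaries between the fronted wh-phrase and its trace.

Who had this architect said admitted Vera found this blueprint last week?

"who" is extracted from the subject of "admitted".
Boundaries crossed, outermost first: [Ø] — 1 in total.

1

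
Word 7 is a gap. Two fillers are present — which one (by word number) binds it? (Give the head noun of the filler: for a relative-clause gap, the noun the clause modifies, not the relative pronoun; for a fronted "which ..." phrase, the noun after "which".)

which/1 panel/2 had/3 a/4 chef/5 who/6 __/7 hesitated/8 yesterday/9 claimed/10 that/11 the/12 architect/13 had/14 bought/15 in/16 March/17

The marked gap is inside the relative clause, the subject of "hesitated".
Its filler is the head noun "chef" (via "who"), at word 5.
(The other dependency links word 2 to a gap after word 15.)

5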